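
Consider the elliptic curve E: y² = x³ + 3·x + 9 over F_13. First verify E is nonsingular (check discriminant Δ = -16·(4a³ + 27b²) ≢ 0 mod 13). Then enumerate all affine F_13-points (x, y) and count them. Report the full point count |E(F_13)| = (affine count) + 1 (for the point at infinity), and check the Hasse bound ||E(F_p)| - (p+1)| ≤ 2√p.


Affine points = {(0, 3), (0, 10), (1, 0), (2, 6), (2, 7), (6, 3), (6, 10), (7, 3), (7, 10), (8, 5), (8, 8), (10, 5), (10, 8)}; affine count = 13; |E(F_13)| = 14.

Discriminant check: Δ ∝ 4a³ + 27b² = 4·3³ + 27·9² = 4·27 + 27·81 ≡ 7 (mod 13). Nonzero ⇒ E is nonsingular.
For each x ∈ F_13, compute rhs = x³ + 3·x + 9 mod 13, then count y ∈ F_13 with y² ≡ rhs.
  x = 0: rhs = 9, matching y values: 3, 10 (2 points).
  x = 1: rhs = 0, matching y values: 0 (1 points).
  x = 2: rhs = 10, matching y values: 6, 7 (2 points).
  x = 3: rhs = 6, matching y values: none (0 points).
  x = 4: rhs = 7, matching y values: none (0 points).
  x = 5: rhs = 6, matching y values: none (0 points).
  x = 6: rhs = 9, matching y values: 3, 10 (2 points).
  x = 7: rhs = 9, matching y values: 3, 10 (2 points).
  x = 8: rhs = 12, matching y values: 5, 8 (2 points).
  x = 9: rhs = 11, matching y values: none (0 points).
  x = 10: rhs = 12, matching y values: 5, 8 (2 points).
  x = 11: rhs = 8, matching y values: none (0 points).
  x = 12: rhs = 5, matching y values: none (0 points).
Total affine count: 13.
Full point count |E(F_13)| = 13 + 1 = 14.
Hasse bound: |14 − (13+1)| = |0| = 0 ≤ 2√13 ≈ 7.2111 ✓.


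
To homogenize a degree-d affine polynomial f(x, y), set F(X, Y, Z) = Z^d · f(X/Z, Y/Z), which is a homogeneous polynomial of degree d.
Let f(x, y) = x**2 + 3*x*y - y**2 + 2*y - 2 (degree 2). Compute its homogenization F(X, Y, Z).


F(X, Y, Z) = X**2 + 3*X*Y - Y**2 + 2*Y*Z - 2*Z**2

deg(f) = 2.
Substitute x = X/Z, y = Y/Z into f, then multiply by Z^2.
  monomial 1·x^2·y^0 ↦ 1·X^2·Y^0·Z^0.
  monomial 3·x^1·y^1 ↦ 3·X^1·Y^1·Z^0.
  monomial -1·x^0·y^2 ↦ -1·X^0·Y^2·Z^0.
  monomial 2·x^0·y^1 ↦ 2·X^0·Y^1·Z^1.
  monomial -2·x^0·y^0 ↦ -2·X^0·Y^0·Z^2.
Collecting: F(X, Y, Z) = X**2 + 3*X*Y - Y**2 + 2*Y*Z - 2*Z**2.


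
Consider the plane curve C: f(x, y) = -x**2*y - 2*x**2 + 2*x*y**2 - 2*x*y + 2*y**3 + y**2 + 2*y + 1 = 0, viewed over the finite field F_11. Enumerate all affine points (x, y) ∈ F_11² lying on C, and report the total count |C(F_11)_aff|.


Affine F_11-points: {(0, 5), (1, 3), (1, 5), (1, 7), (4, 9), (5, 2), (7, 2), (8, 3)}; count = 8.

For each of the 121 pairs (x, y) ∈ F_11², evaluate f(x, y) mod 11. Record the zeros.
  x = 0: [0↦1, 1↦6, 2↦3, 3↦4, 4↦10, 5↦0, 6↦8, 7↦2, 8↦5, 9↦7, 10↦9]  zeros at y ∈ {5}
  x = 1: [0↦10, 1↦3, 2↦3, 3↦0, 4↦6, 5↦0, 6↦5, 7↦0, 8↦8, 9↦8, 10↦1]  zeros at y ∈ {3, 5, 7}
  x = 2: [0↦4, 1↦5, 2↦6, 3↦8, 4↦1, 5↦8, 6↦8, 7↦2, 8↦2, 9↦9, 10↦2]  zeros at y ∈ ∅
  x = 3: [0↦5, 1↦1, 2↦1, 3↦6, 4↦6, 5↦2, 6↦6, 7↦8, 8↦9, 9↦10, 10↦1]  zeros at y ∈ ∅
  x = 4: [0↦2, 1↦2, 2↦10, 3↦5, 4↦10, 5↦4, 6↦10, 7↦7, 8↦7, 9↦0, 10↦9]  zeros at y ∈ {9}
  x = 5: [0↦6, 1↦8, 2↦0, 3↦5, 4↦2, 5↦3, 6↦9, 7↦10, 8↦7, 9↦1, 10↦4]  zeros at y ∈ {2}
  x = 6: [0↦6, 1↦8, 2↦4, 3↦6, 4↦4, 5↦10, 6↦3, 7↦6, 8↦9, 9↦2, 10↦8]  zeros at y ∈ ∅
  x = 7: [0↦2, 1↦2, 2↦0, 3↦8, 4↦5, 5↦3, 6↦3, 7↦6, 8↦2, 9↦3, 10↦10]  zeros at y ∈ {2}
  x = 8: [0↦5, 1↦1, 2↦10, 3↦0, 4↦5, 5↦4, 6↦9, 7↦10, 8↦8, 9↦4, 10↦10]  zeros at y ∈ {3}
  x = 9: [0↦4, 1↦5, 2↦1, 3↦4, 4↦4, 5↦2, 6↦10, 7↦7, 8↦5, 9↦5, 10↦8]  zeros at y ∈ ∅
  x = 10: [0↦10, 1↦3, 2↦6, 3↦9, 4↦2, 5↦8, 6↦6, 7↦8, 8↦4, 9↦6, 10↦4]  zeros at y ∈ ∅
Collecting zeros: affine points = {(0, 5), (1, 3), (1, 5), (1, 7), (4, 9), (5, 2), (7, 2), (8, 3)}.
Total count |C(F_11)_aff| = 8.


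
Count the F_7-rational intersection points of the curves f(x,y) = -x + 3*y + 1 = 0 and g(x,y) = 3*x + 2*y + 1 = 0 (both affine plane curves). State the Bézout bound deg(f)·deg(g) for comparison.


Common zeros: {(5, 6)}; count = 1; Bézout bound = 1.

deg(f) = 1, deg(g) = 1, so Bézout bound = 1.
Scan x ∈ F_7. For each x, list the y ∈ F_7 with f(x, y) ≡ 0 and those with g(x, y) ≡ 0 (mod 7); the common zeros in that column are the intersection.
  x = 0: f ≡ 0 at y ∈ {2}; g ≡ 0 at y ∈ {3}; common: ∅.
  x = 1: f ≡ 0 at y ∈ {0}; g ≡ 0 at y ∈ {5}; common: ∅.
  x = 2: f ≡ 0 at y ∈ {5}; g ≡ 0 at y ∈ {0}; common: ∅.
  x = 3: f ≡ 0 at y ∈ {3}; g ≡ 0 at y ∈ {2}; common: ∅.
  x = 4: f ≡ 0 at y ∈ {1}; g ≡ 0 at y ∈ {4}; common: ∅.
  x = 5: f ≡ 0 at y ∈ {6}; g ≡ 0 at y ∈ {6}; common: {6}.
  x = 6: f ≡ 0 at y ∈ {4}; g ≡ 0 at y ∈ {1}; common: ∅.
Collecting: common zeros = {(5, 6)}, so the count is 1.
Comparison with the Bézout bound: 1 ≤ 1 = deg(f)·deg(g), as expected for curves with no common component (the bound is attained).


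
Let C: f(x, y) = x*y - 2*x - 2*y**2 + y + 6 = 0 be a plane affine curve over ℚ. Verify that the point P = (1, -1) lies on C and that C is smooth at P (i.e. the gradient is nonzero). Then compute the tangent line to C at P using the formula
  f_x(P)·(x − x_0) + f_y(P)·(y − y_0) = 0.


Tangent line at P: -3*x + 6*y + 9 = 0.

Step 1: f(1, -1) = 0, so P lies on C.
Step 2: partial derivatives
  f_x(x, y) = y - 2, f_y(x, y) = x - 4*y + 1.
  f_x(P) = -3, f_y(P) = 6 (gradient nonzero, so P is smooth).
Step 3: tangent line at P: -3·(x − 1) + 6·(y − -1) = 0.
Expanding: -3*x + 6*y + 9 = 0.


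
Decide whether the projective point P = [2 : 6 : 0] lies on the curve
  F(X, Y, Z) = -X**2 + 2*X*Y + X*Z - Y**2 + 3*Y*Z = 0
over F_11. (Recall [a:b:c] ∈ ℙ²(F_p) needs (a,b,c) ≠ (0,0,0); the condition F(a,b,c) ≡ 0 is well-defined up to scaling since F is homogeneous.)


F(2,6,0) ≡ 6 (mod 11); P is NOT on the curve.

Evaluate F(2, 6, 0) term-by-term (mod 11).
  -X**2 ↦ -1·4·1·1 = -4
  2*X*Y ↦ 2·2·6·1 = 24
  X*Z ↦ 1·2·1·0 = 0
  -Y**2 ↦ -1·1·36·1 = -36
  3*Y*Z ↦ 3·1·6·0 = 0
Sum: F(2, 6, 0) = (-4) + (24) + (0) + (-36) + (0) = -16.
Reducing mod 11: -16 ≡ 6 (mod 11).
Since F(a, b, c) ≡ 6 ≠ 0 (mod 11), P does NOT lie on the curve.


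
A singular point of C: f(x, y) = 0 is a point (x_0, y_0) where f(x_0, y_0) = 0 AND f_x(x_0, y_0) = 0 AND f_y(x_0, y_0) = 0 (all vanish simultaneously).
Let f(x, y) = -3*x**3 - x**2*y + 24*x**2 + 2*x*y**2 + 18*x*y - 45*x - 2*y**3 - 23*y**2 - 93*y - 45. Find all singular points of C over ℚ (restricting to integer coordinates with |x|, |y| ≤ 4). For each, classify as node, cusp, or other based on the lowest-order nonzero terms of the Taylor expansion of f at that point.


Singular points: {(3, -3)}; classification: cusp.

Compute partial derivatives:
  f_x = -9*x**2 - 2*x*y + 48*x + 2*y**2 + 18*y - 45.
  f_y = -x**2 + 4*x*y + 18*x - 6*y**2 - 46*y - 93.
Scan x_0 ∈ {−4, ..., 4}. For each x_0, f_y(x_0, y) is a polynomial in y; find its integer roots y ∈ {−4, ..., 4}, then test f_x and f at those candidates.
  x = -4: f_y(-4, y) = -6*y**2 - 62*y - 181; no integer root y with |y| ≤ 4.
  x = -3: f_y(-3, y) = -6*y**2 - 58*y - 156; no integer root y with |y| ≤ 4.
  x = -2: f_y(-2, y) = -6*y**2 - 54*y - 133; no integer root y with |y| ≤ 4.
  x = -1: f_y(-1, y) = -6*y**2 - 50*y - 112; no integer root y with |y| ≤ 4.
  x = 0: f_y(0, y) = -6*y**2 - 46*y - 93; no integer root y with |y| ≤ 4.
  x = 1: f_y(1, y) = -6*y**2 - 42*y - 76; no integer root y with |y| ≤ 4.
  x = 2: f_y(2, y) = -6*y**2 - 38*y - 61; no integer root y with |y| ≤ 4.
  x = 3: f_y(3, y) = -6*y**2 - 34*y - 48; vanishes at y ∈ {-3}. (3, -3): f_x = 0, f = 0 — SINGULAR.
  x = 4: f_y(4, y) = -6*y**2 - 30*y - 37; no integer root y with |y| ≤ 4.
Only singular point on the grid: (3, -3).
Classify: substitute x = 3 + u, y = -3 + v and expand: f = -3*u**3 - u**2*v + 2*u*v**2 - 2*v**3 + v**2.
No constant or linear terms (consistent with a singular point). Quadratic part: v**2. Cubic part: -3*u**3 - u**2*v + 2*u*v**2 - 2*v**3.
The quadratic part v**2 is a perfect square, so there is a single (double) tangent line v = 0, i.e. y = -3. Restricting the cubic part to that line (v = 0) leaves -3*u**3 ≠ 0, so f is not divisible by v and the branch is v² ≈ 3*u**3 to lowest order — this is a cusp.
Classification: cusp.


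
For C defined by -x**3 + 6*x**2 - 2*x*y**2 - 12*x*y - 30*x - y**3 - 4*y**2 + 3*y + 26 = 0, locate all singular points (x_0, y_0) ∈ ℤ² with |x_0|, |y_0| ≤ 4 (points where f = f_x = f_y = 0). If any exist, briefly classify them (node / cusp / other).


Singular points: {(2, -3)}; classification: cusp.

Compute partial derivatives:
  f_x = -3*x**2 + 12*x - 2*y**2 - 12*y - 30.
  f_y = -4*x*y - 12*x - 3*y**2 - 8*y + 3.
Scan x_0 ∈ {−4, ..., 4}. For each x_0, f_y(x_0, y) is a polynomial in y; find its integer roots y ∈ {−4, ..., 4}, then test f_x and f at those candidates.
  x = -4: f_y(-4, y) = -3*y**2 + 8*y + 51; vanishes at y ∈ {-3}. (-4, -3): f_x = -108 ≠ 0.
  x = -3: f_y(-3, y) = -3*y**2 + 4*y + 39; vanishes at y ∈ {-3}. (-3, -3): f_x = -75 ≠ 0.
  x = -2: f_y(-2, y) = 27 - 3*y**2; vanishes at y ∈ {-3, 3}. (-2, -3): f_x = -48 ≠ 0; (-2, 3): f_x = -120 ≠ 0.
  x = -1: f_y(-1, y) = -3*y**2 - 4*y + 15; vanishes at y ∈ {-3}. (-1, -3): f_x = -27 ≠ 0.
  x = 0: f_y(0, y) = -3*y**2 - 8*y + 3; vanishes at y ∈ {-3}. (0, -3): f_x = -12 ≠ 0.
  x = 1: f_y(1, y) = -3*y**2 - 12*y - 9; vanishes at y ∈ {-3, -1}. (1, -3): f_x = -3 ≠ 0; (1, -1): f_x = -11 ≠ 0.
  x = 2: f_y(2, y) = -3*y**2 - 16*y - 21; vanishes at y ∈ {-3}. (2, -3): f_x = 0, f = 0 — SINGULAR.
  x = 3: f_y(3, y) = -3*y**2 - 20*y - 33; vanishes at y ∈ {-3}. (3, -3): f_x = -3 ≠ 0.
  x = 4: f_y(4, y) = -3*y**2 - 24*y - 45; vanishes at y ∈ {-3}. (4, -3): f_x = -12 ≠ 0.
Only singular point on the grid: (2, -3).
Classify: substitute x = 2 + u, y = -3 + v and expand: f = -u**3 - 2*u*v**2 - v**3 + v**2.
No constant or linear terms (consistent with a singular point). Quadratic part: v**2. Cubic part: -u**3 - 2*u*v**2 - v**3.
The quadratic part v**2 is a perfect square, so there is a single (double) tangent line v = 0, i.e. y = -3. Restricting the cubic part to that line (v = 0) leaves -u**3 ≠ 0, so f is not divisible by v and the branch is v² ≈ u**3 to lowest order — this is a cusp.
Classification: cusp.


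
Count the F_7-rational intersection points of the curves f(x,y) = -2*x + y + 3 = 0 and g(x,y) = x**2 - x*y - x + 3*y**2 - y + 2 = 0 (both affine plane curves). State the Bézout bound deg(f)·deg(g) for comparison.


Common zeros: {(1, 6)}; count = 1; Bézout bound = 2.

deg(f) = 1, deg(g) = 2, so Bézout bound = 2.
Scan x ∈ F_7. For each x, list the y ∈ F_7 with f(x, y) ≡ 0 and those with g(x, y) ≡ 0 (mod 7); the common zeros in that column are the intersection.
  x = 0: f ≡ 0 at y ∈ {4}; g ≡ 0 at y ∈ ∅; common: ∅.
  x = 1: f ≡ 0 at y ∈ {6}; g ≡ 0 at y ∈ {4, 6}; common: {6}.
  x = 2: f ≡ 0 at y ∈ {1}; g ≡ 0 at y ∈ ∅; common: ∅.
  x = 3: f ≡ 0 at y ∈ {3}; g ≡ 0 at y ∈ {1, 5}; common: ∅.
  x = 4: f ≡ 0 at y ∈ {5}; g ≡ 0 at y ∈ {0, 4}; common: ∅.
  x = 5: f ≡ 0 at y ∈ {0}; g ≡ 0 at y ∈ ∅; common: ∅.
  x = 6: f ≡ 0 at y ∈ {2}; g ≡ 0 at y ∈ {1, 6}; common: ∅.
Collecting: common zeros = {(1, 6)}, so the count is 1.
Comparison with the Bézout bound: 1 ≤ 2 = deg(f)·deg(g), as expected for curves with no common component (the affine F_7-count falls short of the bound because intersections may lie at infinity, over extension fields, or carry multiplicity).


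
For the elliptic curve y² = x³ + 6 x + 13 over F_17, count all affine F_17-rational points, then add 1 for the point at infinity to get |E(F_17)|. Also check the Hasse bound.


Affine points = {(0, 8), (0, 9), (2, 4), (2, 13), (4, 4), (4, 13), (5, 7), (5, 10), (10, 6), (10, 11), (11, 4), (11, 13), (14, 6), (14, 11)}; affine count = 14; |E(F_17)| = 15.

Discriminant check: Δ ∝ 4a³ + 27b² = 4·6³ + 27·13² = 4·216 + 27·169 ≡ 4 (mod 17). Nonzero ⇒ E is nonsingular.
For each x ∈ F_17, compute rhs = x³ + 6·x + 13 mod 17, then count y ∈ F_17 with y² ≡ rhs.
  x = 0: rhs = 13, matching y values: 8, 9 (2 points).
  x = 1: rhs = 3, matching y values: none (0 points).
  x = 2: rhs = 16, matching y values: 4, 13 (2 points).
  x = 3: rhs = 7, matching y values: none (0 points).
  x = 4: rhs = 16, matching y values: 4, 13 (2 points).
  x = 5: rhs = 15, matching y values: 7, 10 (2 points).
  x = 6: rhs = 10, matching y values: none (0 points).
  x = 7: rhs = 7, matching y values: none (0 points).
  x = 8: rhs = 12, matching y values: none (0 points).
  x = 9: rhs = 14, matching y values: none (0 points).
  x = 10: rhs = 2, matching y values: 6, 11 (2 points).
  x = 11: rhs = 16, matching y values: 4, 13 (2 points).
  x = 12: rhs = 11, matching y values: none (0 points).
  x = 13: rhs = 10, matching y values: none (0 points).
  x = 14: rhs = 2, matching y values: 6, 11 (2 points).
  x = 15: rhs = 10, matching y values: none (0 points).
  x = 16: rhs = 6, matching y values: none (0 points).
Total affine count: 14.
Full point count |E(F_17)| = 14 + 1 = 15.
Hasse bound: |15 − (17+1)| = |-3| = 3 ≤ 2√17 ≈ 8.2462 ✓.


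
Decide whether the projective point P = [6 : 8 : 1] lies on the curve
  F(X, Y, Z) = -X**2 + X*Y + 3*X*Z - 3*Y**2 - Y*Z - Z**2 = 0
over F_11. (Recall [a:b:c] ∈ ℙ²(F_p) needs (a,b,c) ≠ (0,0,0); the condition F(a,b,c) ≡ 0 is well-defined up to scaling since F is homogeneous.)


F(6,8,1) ≡ 5 (mod 11); P is NOT on the curve.

Evaluate F(6, 8, 1) term-by-term (mod 11).
  -X**2 ↦ -1·36·1·1 = -36
  X*Y ↦ 1·6·8·1 = 48
  3*X*Z ↦ 3·6·1·1 = 18
  -3*Y**2 ↦ -3·1·64·1 = -192
  -Y*Z ↦ -1·1·8·1 = -8
  -Z**2 ↦ -1·1·1·1 = -1
Sum: F(6, 8, 1) = (-36) + (48) + (18) + (-192) + (-8) + (-1) = -171.
Reducing mod 11: -171 ≡ 5 (mod 11).
Since F(a, b, c) ≡ 5 ≠ 0 (mod 11), P does NOT lie on the curve.


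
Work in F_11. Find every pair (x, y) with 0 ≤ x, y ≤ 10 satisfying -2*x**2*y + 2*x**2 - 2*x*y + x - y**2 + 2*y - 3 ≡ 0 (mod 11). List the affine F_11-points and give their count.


Affine F_11-points: {(0, 4), (0, 9), (1, 0), (1, 9), (4, 0), (4, 6), (7, 5), (7, 6), (8, 4), (8, 8), (9, 1), (9, 8)}; count = 12.

For each of the 121 pairs (x, y) ∈ F_11², evaluate f(x, y) mod 11. Record the zeros.
  x = 0: [0↦8, 1↦9, 2↦8, 3↦5, 4↦0, 5↦4, 6↦6, 7↦6, 8↦4, 9↦0, 10↦5]  zeros at y ∈ {4, 9}
  x = 1: [0↦0, 1↦8, 2↦3, 3↦7, 4↦9, 5↦9, 6↦7, 7↦3, 8↦8, 9↦0, 10↦1]  zeros at y ∈ {0, 9}
  x = 2: [0↦7, 1↦7, 2↦5, 3↦1, 4↦6, 5↦9, 6↦10, 7↦9, 8↦6, 9↦1, 10↦5]  zeros at y ∈ ∅
  x = 3: [0↦7, 1↦6, 2↦3, 3↦9, 4↦2, 5↦4, 6↦4, 7↦2, 8↦9, 9↦3, 10↦6]  zeros at y ∈ ∅
  x = 4: [0↦0, 1↦5, 2↦8, 3↦9, 4↦8, 5↦5, 6↦0, 7↦4, 8↦6, 9↦6, 10↦4]  zeros at y ∈ {0, 6}
  x = 5: [0↦8, 1↦4, 2↦9, 3↦1, 4↦2, 5↦1, 6↦9, 7↦4, 8↦8, 9↦10, 10↦10]  zeros at y ∈ ∅
  x = 6: [0↦9, 1↦3, 2↦6, 3↦7, 4↦6, 5↦3, 6↦9, 7↦2, 8↦4, 9↦4, 10↦2]  zeros at y ∈ ∅
  x = 7: [0↦3, 1↦2, 2↦10, 3↦5, 4↦9, 5↦0, 6↦0, 7↦9, 8↦5, 9↦10, 10↦2]  zeros at y ∈ {5, 6}
  x = 8: [0↦1, 1↦1, 2↦10, 3↦6, 4↦0, 5↦3, 6↦4, 7↦3, 8↦0, 9↦6, 10↦10]  zeros at y ∈ {4, 8}
  x = 9: [0↦3, 1↦0, 2↦6, 3↦10, 4↦1, 5↦1, 6↦10, 7↦6, 8↦0, 9↦3, 10↦4]  zeros at y ∈ {1, 8}
  x = 10: [0↦9, 1↦10, 2↦9, 3↦6, 4↦1, 5↦5, 6↦7, 7↦7, 8↦5, 9↦1, 10↦6]  zeros at y ∈ ∅
Collecting zeros: affine points = {(0, 4), (0, 9), (1, 0), (1, 9), (4, 0), (4, 6), (7, 5), (7, 6), (8, 4), (8, 8), (9, 1), (9, 8)}.
Total count |C(F_11)_aff| = 12.


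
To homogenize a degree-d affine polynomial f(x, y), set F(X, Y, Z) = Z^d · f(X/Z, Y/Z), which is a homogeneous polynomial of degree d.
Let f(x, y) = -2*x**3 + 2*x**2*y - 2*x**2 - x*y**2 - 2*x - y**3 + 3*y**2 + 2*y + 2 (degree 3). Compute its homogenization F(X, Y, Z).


F(X, Y, Z) = -2*X**3 + 2*X**2*Y - 2*X**2*Z - X*Y**2 - 2*X*Z**2 - Y**3 + 3*Y**2*Z + 2*Y*Z**2 + 2*Z**3

deg(f) = 3.
Substitute x = X/Z, y = Y/Z into f, then multiply by Z^3.
  monomial -2·x^3·y^0 ↦ -2·X^3·Y^0·Z^0.
  monomial 2·x^2·y^1 ↦ 2·X^2·Y^1·Z^0.
  monomial -2·x^2·y^0 ↦ -2·X^2·Y^0·Z^1.
  monomial -1·x^1·y^2 ↦ -1·X^1·Y^2·Z^0.
  monomial -2·x^1·y^0 ↦ -2·X^1·Y^0·Z^2.
  monomial -1·x^0·y^3 ↦ -1·X^0·Y^3·Z^0.
  monomial 3·x^0·y^2 ↦ 3·X^0·Y^2·Z^1.
  monomial 2·x^0·y^1 ↦ 2·X^0·Y^1·Z^2.
  monomial 2·x^0·y^0 ↦ 2·X^0·Y^0·Z^3.
Collecting: F(X, Y, Z) = -2*X**3 + 2*X**2*Y - 2*X**2*Z - X*Y**2 - 2*X*Z**2 - Y**3 + 3*Y**2*Z + 2*Y*Z**2 + 2*Z**3.


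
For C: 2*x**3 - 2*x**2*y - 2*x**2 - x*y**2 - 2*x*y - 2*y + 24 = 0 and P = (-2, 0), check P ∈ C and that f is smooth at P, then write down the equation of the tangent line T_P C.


Tangent line at P: 32*x - 6*y + 64 = 0.

Step 1: f(-2, 0) = 0, so P lies on C.
Step 2: partial derivatives
  f_x(x, y) = 6*x**2 - 4*x*y - 4*x - y**2 - 2*y, f_y(x, y) = -2*x**2 - 2*x*y - 2*x - 2.
  f_x(P) = 32, f_y(P) = -6 (gradient nonzero, so P is smooth).
Step 3: tangent line at P: 32·(x − -2) + -6·(y − 0) = 0.
Expanding: 32*x - 6*y + 64 = 0.


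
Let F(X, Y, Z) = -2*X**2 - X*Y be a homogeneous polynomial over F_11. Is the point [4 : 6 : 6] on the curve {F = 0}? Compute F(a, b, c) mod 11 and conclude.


F(4,6,6) ≡ 10 (mod 11); P is NOT on the curve.

Evaluate F(4, 6, 6) term-by-term (mod 11).
  -2*X**2 ↦ -2·16·1·1 = -32
  -X*Y ↦ -1·4·6·1 = -24
Sum: F(4, 6, 6) = (-32) + (-24) = -56.
Reducing mod 11: -56 ≡ 10 (mod 11).
Since F(a, b, c) ≡ 10 ≠ 0 (mod 11), P does NOT lie on the curve.


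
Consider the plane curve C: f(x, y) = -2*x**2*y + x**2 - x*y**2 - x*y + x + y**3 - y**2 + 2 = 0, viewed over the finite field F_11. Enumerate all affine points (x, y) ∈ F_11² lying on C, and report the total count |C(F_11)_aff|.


Affine F_11-points: {(0, 10), (1, 1), (2, 3), (3, 5), (4, 0), (4, 7), (4, 9), (5, 4), (5, 9), (6, 0), (6, 2), (6, 5), (7, 2), (7, 7), (7, 10), (8, 4), (8, 8), (9, 1), (9, 3), (9, 6), (10, 8)}; count = 21.

For each of the 121 pairs (x, y) ∈ F_11², evaluate f(x, y) mod 11. Record the zeros.
  x = 0: [0↦2, 1↦2, 2↦6, 3↦9, 4↦6, 5↦3, 6↦6, 7↦10, 8↦10, 9↦1, 10↦0]  zeros at y ∈ {10}
  x = 1: [0↦4, 1↦0, 2↦9, 3↦4, 4↦2, 5↦9, 6↦9, 7↦8, 8↦1, 9↦5, 10↦4]  zeros at y ∈ {1}
  x = 2: [0↦8, 1↦7, 2↦6, 3↦0, 4↦6, 5↦8, 6↦1, 7↦2, 8↦6, 9↦8, 10↦3]  zeros at y ∈ {3}
  x = 3: [0↦3, 1↦1, 2↦8, 3↦8, 4↦7, 5↦0, 6↦4, 7↦3, 8↦3, 9↦10, 10↦8]  zeros at y ∈ {5}
  x = 4: [0↦0, 1↦4, 2↦4, 3↦6, 4↦5, 5↦7, 6↦7, 7↦0, 8↦3, 9↦0, 10↦8]  zeros at y ∈ {0, 7, 9}
  x = 5: [0↦10, 1↦5, 2↦5, 3↦5, 4↦0, 5↦7, 6↦10, 7↦4, 8↦6, 9↦0, 10↦3]  zeros at y ∈ {4, 9}
  x = 6: [0↦0, 1↦4, 2↦0, 3↦5, 4↦3, 5↦0, 6↦2, 7↦4, 8↦1, 9↦10, 10↦4]  zeros at y ∈ {0, 2, 5}
  x = 7: [0↦3, 1↦1, 2↦0, 3↦6, 4↦3, 5↦8, 6↦5, 7↦0, 8↦10, 9↦8, 10↦0]  zeros at y ∈ {2, 7, 10}
  x = 8: [0↦8, 1↦7, 2↦5, 3↦8, 4↦0, 5↦9, 6↦8, 7↦3, 8↦0, 9↦5, 10↦2]  zeros at y ∈ {4, 8}
  x = 9: [0↦4, 1↦0, 2↦4, 3↦0, 4↦5, 5↦3, 6↦0, 7↦2, 8↦4, 9↦1, 10↦10]  zeros at y ∈ {1, 3, 6}
  x = 10: [0↦2, 1↦2, 2↦8, 3↦4, 4↦7, 5↦1, 6↦3, 7↦8, 8↦0, 9↦7, 10↦2]  zeros at y ∈ {8}
Collecting zeros: affine points = {(0, 10), (1, 1), (2, 3), (3, 5), (4, 0), (4, 7), (4, 9), (5, 4), (5, 9), (6, 0), (6, 2), (6, 5), (7, 2), (7, 7), (7, 10), (8, 4), (8, 8), (9, 1), (9, 3), (9, 6), (10, 8)}.
Total count |C(F_11)_aff| = 21.


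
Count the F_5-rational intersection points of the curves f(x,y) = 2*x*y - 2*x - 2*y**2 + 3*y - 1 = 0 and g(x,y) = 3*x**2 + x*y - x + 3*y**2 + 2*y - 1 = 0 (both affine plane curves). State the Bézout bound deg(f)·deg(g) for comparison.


Common zeros: ∅; count = 0; Bézout bound = 4.

deg(f) = 2, deg(g) = 2, so Bézout bound = 4.
Scan x ∈ F_5. For each x, list the y ∈ F_5 with f(x, y) ≡ 0 and those with g(x, y) ≡ 0 (mod 5); the common zeros in that column are the intersection.
  x = 0: f ≡ 0 at y ∈ {1, 3}; g ≡ 0 at y ∈ {2, 4}; common: ∅.
  x = 1: f ≡ 0 at y ∈ {1, 4}; g ≡ 0 at y ∈ ∅; common: ∅.
  x = 2: f ≡ 0 at y ∈ {0, 1}; g ≡ 0 at y ∈ ∅; common: ∅.
  x = 3: f ≡ 0 at y ∈ {1}; g ≡ 0 at y ∈ {2, 3}; common: ∅.
  x = 4: f ≡ 0 at y ∈ {1, 2}; g ≡ 0 at y ∈ {4}; common: ∅.
Collecting: common zeros = ∅, so the count is 0.
Comparison with the Bézout bound: 0 ≤ 4 = deg(f)·deg(g), as expected for curves with no common component (the affine F_5-count falls short of the bound because intersections may lie at infinity, over extension fields, or carry multiplicity).


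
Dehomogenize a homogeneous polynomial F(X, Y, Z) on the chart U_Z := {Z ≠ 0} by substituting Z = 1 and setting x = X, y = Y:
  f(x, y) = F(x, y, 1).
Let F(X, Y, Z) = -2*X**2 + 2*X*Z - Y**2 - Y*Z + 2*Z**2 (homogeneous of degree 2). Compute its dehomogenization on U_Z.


f(x, y) = -2*x**2 + 2*x - y**2 - y + 2

On U_Z we set Z = 1. Each monomial c·X^i·Y^j·Z^k in F becomes c·x^i·y^j·1^k = c·x^i·y^j.
Substituting Z = 1: F(X, Y, 1) = -2*x**2 + 2*x - y**2 - y + 2.
Note: deg(f) ≤ deg(F) = 2; strict inequality happens when F is divisible by Z (lost terms).


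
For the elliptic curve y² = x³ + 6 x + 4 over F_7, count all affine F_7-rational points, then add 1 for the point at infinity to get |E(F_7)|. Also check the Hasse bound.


Affine points = {(0, 2), (0, 5), (1, 2), (1, 5), (3, 0), (4, 1), (4, 6), (6, 2), (6, 5)}; affine count = 9; |E(F_7)| = 10.

Discriminant check: Δ ∝ 4a³ + 27b² = 4·6³ + 27·4² = 4·216 + 27·16 ≡ 1 (mod 7). Nonzero ⇒ E is nonsingular.
For each x ∈ F_7, compute rhs = x³ + 6·x + 4 mod 7, then count y ∈ F_7 with y² ≡ rhs.
  x = 0: rhs = 4, matching y values: 2, 5 (2 points).
  x = 1: rhs = 4, matching y values: 2, 5 (2 points).
  x = 2: rhs = 3, matching y values: none (0 points).
  x = 3: rhs = 0, matching y values: 0 (1 points).
  x = 4: rhs = 1, matching y values: 1, 6 (2 points).
  x = 5: rhs = 5, matching y values: none (0 points).
  x = 6: rhs = 4, matching y values: 2, 5 (2 points).
Total affine count: 9.
Full point count |E(F_7)| = 9 + 1 = 10.
Hasse bound: |10 − (7+1)| = |2| = 2 ≤ 2√7 ≈ 5.2915 ✓.


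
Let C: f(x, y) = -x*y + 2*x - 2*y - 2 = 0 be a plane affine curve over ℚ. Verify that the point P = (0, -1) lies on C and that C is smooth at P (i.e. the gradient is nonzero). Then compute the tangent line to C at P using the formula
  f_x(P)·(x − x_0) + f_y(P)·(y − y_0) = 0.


Tangent line at P: 3*x - 2*y - 2 = 0.

Step 1: f(0, -1) = 0, so P lies on C.
Step 2: partial derivatives
  f_x(x, y) = 2 - y, f_y(x, y) = -x - 2.
  f_x(P) = 3, f_y(P) = -2 (gradient nonzero, so P is smooth).
Step 3: tangent line at P: 3·(x − 0) + -2·(y − -1) = 0.
Expanding: 3*x - 2*y - 2 = 0.


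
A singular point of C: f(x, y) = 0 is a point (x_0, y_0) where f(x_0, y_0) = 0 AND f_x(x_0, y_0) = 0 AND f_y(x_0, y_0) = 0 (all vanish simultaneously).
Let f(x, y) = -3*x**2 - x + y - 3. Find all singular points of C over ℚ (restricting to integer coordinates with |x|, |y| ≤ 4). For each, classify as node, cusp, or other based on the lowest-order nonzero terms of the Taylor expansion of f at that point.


No singular points in the scanned grid; C is smooth there.

Compute partial derivatives:
  f_x = -6*x - 1.
  f_y = 1.
f_y = 1 is a nonzero constant, so f_y never vanishes: no point (x, y) can satisfy f = f_x = f_y = 0. In particular no (x, y) ∈ {−4, ..., 4}² is singular; the curve is smooth.


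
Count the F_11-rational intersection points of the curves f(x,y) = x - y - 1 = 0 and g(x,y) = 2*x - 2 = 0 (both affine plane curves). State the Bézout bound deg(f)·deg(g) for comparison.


Common zeros: {(1, 0)}; count = 1; Bézout bound = 1.

deg(f) = 1, deg(g) = 1, so Bézout bound = 1.
Scan x ∈ F_11. For each x, list the y ∈ F_11 with f(x, y) ≡ 0 and those with g(x, y) ≡ 0 (mod 11); the common zeros in that column are the intersection.
  x = 0: f ≡ 0 at y ∈ {10}; g ≡ 0 at y ∈ ∅; common: ∅.
  x = 1: f ≡ 0 at y ∈ {0}; g ≡ 0 at y ∈ {0, 1, 2, 3, 4, 5, 6, 7, 8, 9, 10}; common: {0}.
  x = 2: f ≡ 0 at y ∈ {1}; g ≡ 0 at y ∈ ∅; common: ∅.
  x = 3: f ≡ 0 at y ∈ {2}; g ≡ 0 at y ∈ ∅; common: ∅.
  x = 4: f ≡ 0 at y ∈ {3}; g ≡ 0 at y ∈ ∅; common: ∅.
  x = 5: f ≡ 0 at y ∈ {4}; g ≡ 0 at y ∈ ∅; common: ∅.
  x = 6: f ≡ 0 at y ∈ {5}; g ≡ 0 at y ∈ ∅; common: ∅.
  x = 7: f ≡ 0 at y ∈ {6}; g ≡ 0 at y ∈ ∅; common: ∅.
  x = 8: f ≡ 0 at y ∈ {7}; g ≡ 0 at y ∈ ∅; common: ∅.
  x = 9: f ≡ 0 at y ∈ {8}; g ≡ 0 at y ∈ ∅; common: ∅.
  x = 10: f ≡ 0 at y ∈ {9}; g ≡ 0 at y ∈ ∅; common: ∅.
Collecting: common zeros = {(1, 0)}, so the count is 1.
Comparison with the Bézout bound: 1 ≤ 1 = deg(f)·deg(g), as expected for curves with no common component (the bound is attained).


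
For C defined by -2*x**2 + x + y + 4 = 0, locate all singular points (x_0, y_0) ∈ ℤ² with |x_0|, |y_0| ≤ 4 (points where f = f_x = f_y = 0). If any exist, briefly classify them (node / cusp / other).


No singular points in the scanned grid; C is smooth there.

Compute partial derivatives:
  f_x = 1 - 4*x.
  f_y = 1.
f_y = 1 is a nonzero constant, so f_y never vanishes: no point (x, y) can satisfy f = f_x = f_y = 0. In particular no (x, y) ∈ {−4, ..., 4}² is singular; the curve is smooth.


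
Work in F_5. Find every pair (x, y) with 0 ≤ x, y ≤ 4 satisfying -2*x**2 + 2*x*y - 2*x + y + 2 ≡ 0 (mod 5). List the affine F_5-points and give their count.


Affine F_5-points: {(0, 3), (1, 4), (2, 0), (2, 1), (2, 2), (2, 3), (2, 4), (3, 1), (4, 2)}; count = 9.

For each of the 25 pairs (x, y) ∈ F_5², evaluate f(x, y) mod 5. Record the zeros.
  x = 0: [0↦2, 1↦3, 2↦4, 3↦0, 4↦1]  zeros at y ∈ {3}
  x = 1: [0↦3, 1↦1, 2↦4, 3↦2, 4↦0]  zeros at y ∈ {4}
  x = 2: [0↦0, 1↦0, 2↦0, 3↦0, 4↦0]  zeros at y ∈ {0, 1, 2, 3, 4}
  x = 3: [0↦3, 1↦0, 2↦2, 3↦4, 4↦1]  zeros at y ∈ {1}
  x = 4: [0↦2, 1↦1, 2↦0, 3↦4, 4↦3]  zeros at y ∈ {2}
Collecting zeros: affine points = {(0, 3), (1, 4), (2, 0), (2, 1), (2, 2), (2, 3), (2, 4), (3, 1), (4, 2)}.
Total count |C(F_5)_aff| = 9.


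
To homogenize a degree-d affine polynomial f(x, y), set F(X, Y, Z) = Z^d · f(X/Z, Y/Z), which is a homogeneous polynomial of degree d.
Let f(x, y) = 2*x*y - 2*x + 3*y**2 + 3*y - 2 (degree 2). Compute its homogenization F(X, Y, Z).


F(X, Y, Z) = 2*X*Y - 2*X*Z + 3*Y**2 + 3*Y*Z - 2*Z**2

deg(f) = 2.
Substitute x = X/Z, y = Y/Z into f, then multiply by Z^2.
  monomial 2·x^1·y^1 ↦ 2·X^1·Y^1·Z^0.
  monomial -2·x^1·y^0 ↦ -2·X^1·Y^0·Z^1.
  monomial 3·x^0·y^2 ↦ 3·X^0·Y^2·Z^0.
  monomial 3·x^0·y^1 ↦ 3·X^0·Y^1·Z^1.
  monomial -2·x^0·y^0 ↦ -2·X^0·Y^0·Z^2.
Collecting: F(X, Y, Z) = 2*X*Y - 2*X*Z + 3*Y**2 + 3*Y*Z - 2*Z**2.


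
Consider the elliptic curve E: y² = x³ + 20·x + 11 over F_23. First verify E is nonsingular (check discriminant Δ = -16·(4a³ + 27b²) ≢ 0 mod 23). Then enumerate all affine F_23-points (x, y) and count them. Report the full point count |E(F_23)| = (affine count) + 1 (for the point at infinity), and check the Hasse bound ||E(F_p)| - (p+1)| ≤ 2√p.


Affine points = {(1, 3), (1, 20), (2, 6), (2, 17), (3, 11), (3, 12), (5, 11), (5, 12), (6, 5), (6, 18), (8, 4), (8, 19), (9, 0), (12, 1), (12, 22), (15, 11), (15, 12), (18, 4), (18, 19), (20, 4), (20, 19), (21, 3), (21, 20), (22, 6), (22, 17)}; affine count = 25; |E(F_23)| = 26.

Discriminant check: Δ ∝ 4a³ + 27b² = 4·20³ + 27·11² = 4·8000 + 27·121 ≡ 8 (mod 23). Nonzero ⇒ E is nonsingular.
For each x ∈ F_23, compute rhs = x³ + 20·x + 11 mod 23, then count y ∈ F_23 with y² ≡ rhs.
  x = 0: rhs = 11, matching y values: none (0 points).
  x = 1: rhs = 9, matching y values: 3, 20 (2 points).
  x = 2: rhs = 13, matching y values: 6, 17 (2 points).
  x = 3: rhs = 6, matching y values: 11, 12 (2 points).
  x = 4: rhs = 17, matching y values: none (0 points).
  x = 5: rhs = 6, matching y values: 11, 12 (2 points).
  x = 6: rhs = 2, matching y values: 5, 18 (2 points).
  x = 7: rhs = 11, matching y values: none (0 points).
  x = 8: rhs = 16, matching y values: 4, 19 (2 points).
  x = 9: rhs = 0, matching y values: 0 (1 points).
  x = 10: rhs = 15, matching y values: none (0 points).
  x = 11: rhs = 21, matching y values: none (0 points).
  x = 12: rhs = 1, matching y values: 1, 22 (2 points).
  x = 13: rhs = 7, matching y values: none (0 points).
  x = 14: rhs = 22, matching y values: none (0 points).
  x = 15: rhs = 6, matching y values: 11, 12 (2 points).
  x = 16: rhs = 11, matching y values: none (0 points).
  x = 17: rhs = 20, matching y values: none (0 points).
  x = 18: rhs = 16, matching y values: 4, 19 (2 points).
  x = 19: rhs = 5, matching y values: none (0 points).
  x = 20: rhs = 16, matching y values: 4, 19 (2 points).
  x = 21: rhs = 9, matching y values: 3, 20 (2 points).
  x = 22: rhs = 13, matching y values: 6, 17 (2 points).
Total affine count: 25.
Full point count |E(F_23)| = 25 + 1 = 26.
Hasse bound: |26 − (23+1)| = |2| = 2 ≤ 2√23 ≈ 9.5917 ✓.


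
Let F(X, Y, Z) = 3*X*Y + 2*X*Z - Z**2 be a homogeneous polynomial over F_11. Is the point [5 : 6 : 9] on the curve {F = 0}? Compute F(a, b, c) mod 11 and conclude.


F(5,6,9) ≡ 0 (mod 11); P is on the curve.

Evaluate F(5, 6, 9) term-by-term (mod 11).
  3*X*Y ↦ 3·5·6·1 = 90
  2*X*Z ↦ 2·5·1·9 = 90
  -Z**2 ↦ -1·1·1·81 = -81
Sum: F(5, 6, 9) = (90) + (90) + (-81) = 99.
Reducing mod 11: 99 ≡ 0 (mod 11).
Since F(a, b, c) ≡ 0 (mod 11), P lies on the curve.


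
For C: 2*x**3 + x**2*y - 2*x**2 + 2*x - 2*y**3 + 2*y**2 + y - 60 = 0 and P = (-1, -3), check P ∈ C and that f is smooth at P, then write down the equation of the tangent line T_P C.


Tangent line at P: 18*x - 64*y - 174 = 0.

Step 1: f(-1, -3) = 0, so P lies on C.
Step 2: partial derivatives
  f_x(x, y) = 6*x**2 + 2*x*y - 4*x + 2, f_y(x, y) = x**2 - 6*y**2 + 4*y + 1.
  f_x(P) = 18, f_y(P) = -64 (gradient nonzero, so P is smooth).
Step 3: tangent line at P: 18·(x − -1) + -64·(y − -3) = 0.
Expanding: 18*x - 64*y - 174 = 0.


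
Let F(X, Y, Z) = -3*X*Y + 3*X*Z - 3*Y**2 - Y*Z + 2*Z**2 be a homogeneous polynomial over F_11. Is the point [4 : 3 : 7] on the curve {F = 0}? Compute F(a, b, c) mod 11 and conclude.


F(4,3,7) ≡ 10 (mod 11); P is NOT on the curve.

Evaluate F(4, 3, 7) term-by-term (mod 11).
  -3*X*Y ↦ -3·4·3·1 = -36
  3*X*Z ↦ 3·4·1·7 = 84
  -3*Y**2 ↦ -3·1·9·1 = -27
  -Y*Z ↦ -1·1·3·7 = -21
  2*Z**2 ↦ 2·1·1·49 = 98
Sum: F(4, 3, 7) = (-36) + (84) + (-27) + (-21) + (98) = 98.
Reducing mod 11: 98 ≡ 10 (mod 11).
Since F(a, b, c) ≡ 10 ≠ 0 (mod 11), P does NOT lie on the curve.


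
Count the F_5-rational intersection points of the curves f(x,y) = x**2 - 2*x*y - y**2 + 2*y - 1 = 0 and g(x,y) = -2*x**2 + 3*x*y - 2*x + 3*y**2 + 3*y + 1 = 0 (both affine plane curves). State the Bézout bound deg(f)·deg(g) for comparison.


Common zeros: ∅; count = 0; Bézout bound = 4.

deg(f) = 2, deg(g) = 2, so Bézout bound = 4.
Scan x ∈ F_5. For each x, list the y ∈ F_5 with f(x, y) ≡ 0 and those with g(x, y) ≡ 0 (mod 5); the common zeros in that column are the intersection.
  x = 0: f ≡ 0 at y ∈ {1}; g ≡ 0 at y ∈ ∅; common: ∅.
  x = 1: f ≡ 0 at y ∈ {0}; g ≡ 0 at y ∈ ∅; common: ∅.
  x = 2: f ≡ 0 at y ∈ {1, 2}; g ≡ 0 at y ∈ ∅; common: ∅.
  x = 3: f ≡ 0 at y ∈ ∅; g ≡ 0 at y ∈ {3}; common: ∅.
  x = 4: f ≡ 0 at y ∈ {0, 4}; g ≡ 0 at y ∈ ∅; common: ∅.
Collecting: common zeros = ∅, so the count is 0.
Comparison with the Bézout bound: 0 ≤ 4 = deg(f)·deg(g), as expected for curves with no common component (the affine F_5-count falls short of the bound because intersections may lie at infinity, over extension fields, or carry multiplicity).


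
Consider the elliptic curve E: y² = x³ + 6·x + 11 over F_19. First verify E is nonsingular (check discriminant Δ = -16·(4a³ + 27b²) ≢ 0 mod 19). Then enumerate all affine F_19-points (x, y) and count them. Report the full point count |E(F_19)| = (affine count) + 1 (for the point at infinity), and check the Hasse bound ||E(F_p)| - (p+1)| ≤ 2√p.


Affine points = {(0, 7), (0, 12), (4, 2), (4, 17), (6, 4), (6, 15), (7, 4), (7, 15), (8, 1), (8, 18), (10, 8), (10, 11), (12, 5), (12, 14), (13, 5), (13, 14), (16, 2), (16, 17), (18, 2), (18, 17)}; affine count = 20; |E(F_19)| = 21.

Discriminant check: Δ ∝ 4a³ + 27b² = 4·6³ + 27·11² = 4·216 + 27·121 ≡ 8 (mod 19). Nonzero ⇒ E is nonsingular.
For each x ∈ F_19, compute rhs = x³ + 6·x + 11 mod 19, then count y ∈ F_19 with y² ≡ rhs.
  x = 0: rhs = 11, matching y values: 7, 12 (2 points).
  x = 1: rhs = 18, matching y values: none (0 points).
  x = 2: rhs = 12, matching y values: none (0 points).
  x = 3: rhs = 18, matching y values: none (0 points).
  x = 4: rhs = 4, matching y values: 2, 17 (2 points).
  x = 5: rhs = 14, matching y values: none (0 points).
  x = 6: rhs = 16, matching y values: 4, 15 (2 points).
  x = 7: rhs = 16, matching y values: 4, 15 (2 points).
  x = 8: rhs = 1, matching y values: 1, 18 (2 points).
  x = 9: rhs = 15, matching y values: none (0 points).
  x = 10: rhs = 7, matching y values: 8, 11 (2 points).
  x = 11: rhs = 2, matching y values: none (0 points).
  x = 12: rhs = 6, matching y values: 5, 14 (2 points).
  x = 13: rhs = 6, matching y values: 5, 14 (2 points).
  x = 14: rhs = 8, matching y values: none (0 points).
  x = 15: rhs = 18, matching y values: none (0 points).
  x = 16: rhs = 4, matching y values: 2, 17 (2 points).
  x = 17: rhs = 10, matching y values: none (0 points).
  x = 18: rhs = 4, matching y values: 2, 17 (2 points).
Total affine count: 20.
Full point count |E(F_19)| = 20 + 1 = 21.
Hasse bound: |21 − (19+1)| = |1| = 1 ≤ 2√19 ≈ 8.7178 ✓.


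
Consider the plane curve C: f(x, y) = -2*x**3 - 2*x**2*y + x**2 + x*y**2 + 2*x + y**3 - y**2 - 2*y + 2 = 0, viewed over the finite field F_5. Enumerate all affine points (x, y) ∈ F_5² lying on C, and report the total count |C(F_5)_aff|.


Affine F_5-points: {(0, 1), (1, 1), (2, 3), (4, 2), (4, 3)}; count = 5.

For each of the 25 pairs (x, y) ∈ F_5², evaluate f(x, y) mod 5. Record the zeros.
  x = 0: [0↦2, 1↦0, 2↦2, 3↦4, 4↦2]  zeros at y ∈ {1}
  x = 1: [0↦3, 1↦0, 2↦3, 3↦3, 4↦1]  zeros at y ∈ {1}
  x = 2: [0↦4, 1↦1, 2↦1, 3↦0, 4↦4]  zeros at y ∈ {3}
  x = 3: [0↦3, 1↦1, 2↦4, 3↦3, 4↦4]  zeros at y ∈ ∅
  x = 4: [0↦3, 1↦3, 2↦0, 3↦0, 4↦4]  zeros at y ∈ {2, 3}
Collecting zeros: affine points = {(0, 1), (1, 1), (2, 3), (4, 2), (4, 3)}.
Total count |C(F_5)_aff| = 5.


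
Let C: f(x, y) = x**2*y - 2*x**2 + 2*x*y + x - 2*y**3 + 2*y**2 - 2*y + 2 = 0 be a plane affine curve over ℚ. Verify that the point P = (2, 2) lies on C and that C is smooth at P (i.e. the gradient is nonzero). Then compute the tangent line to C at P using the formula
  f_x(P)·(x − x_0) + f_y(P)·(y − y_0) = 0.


Tangent line at P: 5*x - 10*y + 10 = 0.

Step 1: f(2, 2) = 0, so P lies on C.
Step 2: partial derivatives
  f_x(x, y) = 2*x*y - 4*x + 2*y + 1, f_y(x, y) = x**2 + 2*x - 6*y**2 + 4*y - 2.
  f_x(P) = 5, f_y(P) = -10 (gradient nonzero, so P is smooth).
Step 3: tangent line at P: 5·(x − 2) + -10·(y − 2) = 0.
Expanding: 5*x - 10*y + 10 = 0.


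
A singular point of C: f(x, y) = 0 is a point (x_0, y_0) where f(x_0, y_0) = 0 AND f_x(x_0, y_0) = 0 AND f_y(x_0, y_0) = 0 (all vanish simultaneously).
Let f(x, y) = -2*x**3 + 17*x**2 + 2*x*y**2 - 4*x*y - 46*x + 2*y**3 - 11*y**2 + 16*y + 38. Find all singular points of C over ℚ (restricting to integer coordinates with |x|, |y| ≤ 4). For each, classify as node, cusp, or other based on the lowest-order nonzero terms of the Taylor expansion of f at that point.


Singular points: {(3, 1)}; classification: node.

Compute partial derivatives:
  f_x = -6*x**2 + 34*x + 2*y**2 - 4*y - 46.
  f_y = 4*x*y - 4*x + 6*y**2 - 22*y + 16.
Scan x_0 ∈ {−4, ..., 4}. For each x_0, f_y(x_0, y) is a polynomial in y; find its integer roots y ∈ {−4, ..., 4}, then test f_x and f at those candidates.
  x = -4: f_y(-4, y) = 6*y**2 - 38*y + 32; vanishes at y ∈ {1}. (-4, 1): f_x = -280 ≠ 0.
  x = -3: f_y(-3, y) = 6*y**2 - 34*y + 28; vanishes at y ∈ {1}. (-3, 1): f_x = -204 ≠ 0.
  x = -2: f_y(-2, y) = 6*y**2 - 30*y + 24; vanishes at y ∈ {1, 4}. (-2, 1): f_x = -140 ≠ 0; (-2, 4): f_x = -122 ≠ 0.
  x = -1: f_y(-1, y) = 6*y**2 - 26*y + 20; vanishes at y ∈ {1}. (-1, 1): f_x = -88 ≠ 0.
  x = 0: f_y(0, y) = 6*y**2 - 22*y + 16; vanishes at y ∈ {1}. (0, 1): f_x = -48 ≠ 0.
  x = 1: f_y(1, y) = 6*y**2 - 18*y + 12; vanishes at y ∈ {1, 2}. (1, 1): f_x = -20 ≠ 0; (1, 2): f_x = -18 ≠ 0.
  x = 2: f_y(2, y) = 6*y**2 - 14*y + 8; vanishes at y ∈ {1}. (2, 1): f_x = -4 ≠ 0.
  x = 3: f_y(3, y) = 6*y**2 - 10*y + 4; vanishes at y ∈ {1}. (3, 1): f_x = 0, f = 0 — SINGULAR.
  x = 4: f_y(4, y) = 6*y**2 - 6*y; vanishes at y ∈ {0, 1}. (4, 0): f_x = -6 ≠ 0; (4, 1): f_x = -8 ≠ 0.
Only singular point on the grid: (3, 1).
Classify: substitute x = 3 + u, y = 1 + v and expand: f = -2*u**3 - u**2 + 2*u*v**2 + 2*v**3 + v**2.
No constant or linear terms (consistent with a singular point). Quadratic part: -u**2 + v**2. Cubic part: -2*u**3 + 2*u*v**2 + 2*v**3.
The quadratic part v**2 - u**2 = (v − u)(v + u) splits into two distinct linear factors, so there are two distinct tangent lines y − 1 = ±(x − 3) — this is a node (ordinary double point).
Classification: node.


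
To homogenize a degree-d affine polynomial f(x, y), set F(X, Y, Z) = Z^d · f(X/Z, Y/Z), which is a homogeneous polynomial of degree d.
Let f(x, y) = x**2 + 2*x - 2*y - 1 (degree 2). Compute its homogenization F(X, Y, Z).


F(X, Y, Z) = X**2 + 2*X*Z - 2*Y*Z - Z**2

deg(f) = 2.
Substitute x = X/Z, y = Y/Z into f, then multiply by Z^2.
  monomial 1·x^2·y^0 ↦ 1·X^2·Y^0·Z^0.
  monomial 2·x^1·y^0 ↦ 2·X^1·Y^0·Z^1.
  monomial -2·x^0·y^1 ↦ -2·X^0·Y^1·Z^1.
  monomial -1·x^0·y^0 ↦ -1·X^0·Y^0·Z^2.
Collecting: F(X, Y, Z) = X**2 + 2*X*Z - 2*Y*Z - Z**2.


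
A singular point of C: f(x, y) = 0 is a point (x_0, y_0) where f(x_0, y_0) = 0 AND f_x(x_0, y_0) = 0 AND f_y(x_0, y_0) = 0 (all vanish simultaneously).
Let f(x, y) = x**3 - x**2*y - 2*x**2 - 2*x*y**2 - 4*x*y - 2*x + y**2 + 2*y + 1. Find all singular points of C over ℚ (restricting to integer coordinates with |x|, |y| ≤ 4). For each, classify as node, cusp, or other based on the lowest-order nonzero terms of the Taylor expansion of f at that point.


Singular points: {(0, -1)}; classification: node.

Compute partial derivatives:
  f_x = 3*x**2 - 2*x*y - 4*x - 2*y**2 - 4*y - 2.
  f_y = -x**2 - 4*x*y - 4*x + 2*y + 2.
Scan x_0 ∈ {−4, ..., 4}. For each x_0, f_y(x_0, y) is a polynomial in y; find its integer roots y ∈ {−4, ..., 4}, then test f_x and f at those candidates.
  x = -4: f_y(-4, y) = 18*y + 2; no integer root y with |y| ≤ 4.
  x = -3: f_y(-3, y) = 14*y + 5; no integer root y with |y| ≤ 4.
  x = -2: f_y(-2, y) = 10*y + 6; no integer root y with |y| ≤ 4.
  x = -1: f_y(-1, y) = 6*y + 5; no integer root y with |y| ≤ 4.
  x = 0: f_y(0, y) = 2*y + 2; vanishes at y ∈ {-1}. (0, -1): f_x = 0, f = 0 — SINGULAR.
  x = 1: f_y(1, y) = -2*y - 3; no integer root y with |y| ≤ 4.
  x = 2: f_y(2, y) = -6*y - 10; no integer root y with |y| ≤ 4.
  x = 3: f_y(3, y) = -10*y - 19; no integer root y with |y| ≤ 4.
  x = 4: f_y(4, y) = -14*y - 30; no integer root y with |y| ≤ 4.
Only singular point on the grid: (0, -1).
Classify: substitute x = 0 + u, y = -1 + v and expand: f = u**3 - u**2*v - u**2 - 2*u*v**2 + v**2.
No constant or linear terms (consistent with a singular point). Quadratic part: -u**2 + v**2. Cubic part: u**3 - u**2*v - 2*u*v**2.
The quadratic part v**2 - u**2 = (v − u)(v + u) splits into two distinct linear factors, so there are two distinct tangent lines y − -1 = ±(x − 0) — this is a node (ordinary double point).
Classification: node.
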